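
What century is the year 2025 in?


Century = (year - 1) // 100 + 1
= (2025 - 1) // 100 + 1
= 2024 // 100 + 1
= 20 + 1

21st century


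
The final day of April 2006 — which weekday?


April 2006 has 30 days
Anchor: Jan 1, 2006. With p = 2006 - 1 = 2005: (p + p//4 - p//100 + p//400) mod 7 = (2005 + 501 - 20 + 5) mod 7 = 2491 mod 7 = 6 -> Sunday (Mon=0 ... Sun=6)
Days before April (Jan-Mar): 90; April 1 index = (6 + 90) mod 7 = 5 -> Saturday
Last day offset: 30 - 1 = 29 days
Weekday index = (5 + 29) mod 7 = 6

Sunday, April 30


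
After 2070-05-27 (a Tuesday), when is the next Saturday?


Current: Tuesday
Target: Saturday
Days ahead: 4

Next Saturday: 2070-05-31


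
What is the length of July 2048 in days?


July 2048

31 days


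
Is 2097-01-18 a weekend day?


Anchor: Jan 1, 2097. With p = 2097 - 1 = 2096: (p + p//4 - p//100 + p//400) mod 7 = (2096 + 524 - 20 + 5) mod 7 = 2605 mod 7 = 1 -> Tuesday (Mon=0 ... Sun=6)
Day of year: 18; offset = 17
Weekday index = (1 + 17) mod 7 = 4 -> Friday
Weekend days: Saturday, Sunday

No


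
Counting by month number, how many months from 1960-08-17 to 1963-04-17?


From August 1960 to April 1963
3 years * 12 = 36 months, minus 4 months = 32

32 months


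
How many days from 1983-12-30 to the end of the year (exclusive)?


Day of year: 364 of 365
Remaining = 365 - 364

1 day


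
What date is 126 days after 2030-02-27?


Start: 2030-02-27, add 126 days
February 2030 has 28 days: 28 - 27 = 1 day to February 28 -> 125 left
March 2030 has 31 days -> 94 left
April 2030 has 30 days -> 64 left
May 2030 has 31 days -> 33 left
June 2030 has 30 days -> 3 left
July 2030: 3 <= 31 -> lands on July 3

Result: 2030-07-03


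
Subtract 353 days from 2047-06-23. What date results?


Start: 2047-06-23, subtract 353 days
Back 23 days from June 23 reaches May 31, 2047 -> 330 left
May 2047 has 31 days -> back to April 30, 2047 -> 299 left
April 2047 has 30 days -> back to March 31, 2047 -> 269 left
March 2047 has 31 days -> back to February 28, 2047 -> 238 left
February 2047 has 28 days -> back to January 31, 2047 -> 210 left
January 2047 has 31 days -> back to December 31, 2046 -> 179 left
December 2046 has 31 days -> back to November 30, 2046 -> 148 left
November 2046 has 30 days -> back to October 31, 2046 -> 118 left
October 2046 has 31 days -> back to September 30, 2046 -> 87 left
September 2046 has 30 days -> back to August 31, 2046 -> 57 left
August 2046 has 31 days -> back to July 31, 2046 -> 26 left
July 2046: 31 - 26 = 5 -> lands on July 5

Result: 2046-07-05


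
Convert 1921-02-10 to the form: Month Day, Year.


ISO 1921-02-10 parses as year=1921, month=02, day=10
Month 2 -> February

February 10, 1921


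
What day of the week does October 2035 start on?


Target: October 1, 2035
Anchor: Jan 1, 2035. With p = 2035 - 1 = 2034: (p + p//4 - p//100 + p//400) mod 7 = (2034 + 508 - 20 + 5) mod 7 = 2527 mod 7 = 0 -> Monday (Mon=0 ... Sun=6)
Days before October (Jan-Sep): 273 days
Weekday index = (0 + 273) mod 7 = 0

Monday


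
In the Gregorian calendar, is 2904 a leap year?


Gregorian leap year rule: divisible by 4, but not by 100, unless also by 400.
2904 is divisible by 4 but not 100 -> leap year

Yes


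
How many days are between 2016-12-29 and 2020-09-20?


From 2016-12-29 to 2020-09-20
2016-12-29: days before December = 31 + 29 + 31 + 30 + 31 + 30 + 31 + 31 + 30 + 31 + 30 = 335 (2016 is a leap year); day of year = 335 + 29 = 364
2020-09-20: days before September = 31 + 29 + 31 + 30 + 31 + 30 + 31 + 31 = 244 (2020 is a leap year); day of year = 244 + 20 = 264
Rest of 2016: 366 - 364 = 2
Full years 2017 (365), 2018 (365), 2019 (365): 1095
Total = 2 + 1095 + 264 = 1361

1361 days


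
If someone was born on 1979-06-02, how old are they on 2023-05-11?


Birth: 1979-06-02
Reference: 2023-05-11
Year difference: 2023 - 1979 = 44
Birthday not yet reached in 2023, subtract 1

43 years old


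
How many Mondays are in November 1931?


November 1931 has 30 days
Anchor: Jan 1, 1931. With p = 1931 - 1 = 1930: (p + p//4 - p//100 + p//400) mod 7 = (1930 + 482 - 19 + 4) mod 7 = 2397 mod 7 = 3 -> Thursday (Mon=0 ... Sun=6)
Days before November (Jan-Oct): 304; November 1 index = (3 + 304) mod 7 = 6 -> Sunday
First Monday is November 2
Mondays: 2, 9, 16, 23, 30

5 Mondays


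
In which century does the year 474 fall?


Century = (year - 1) // 100 + 1
= (474 - 1) // 100 + 1
= 473 // 100 + 1
= 4 + 1

5th century


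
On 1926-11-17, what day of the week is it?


Date: November 17, 1926
Anchor: Jan 1, 1926. With p = 1926 - 1 = 1925: (p + p//4 - p//100 + p//400) mod 7 = (1925 + 481 - 19 + 4) mod 7 = 2391 mod 7 = 4 -> Friday (Mon=0 ... Sun=6)
Days before November (Jan-Oct): 304; offset = 304 + 17 - 1 = 320
Weekday index = (4 + 320) mod 7 = 2

Day of the week: Wednesday


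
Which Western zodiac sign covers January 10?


Date: January 10
Conventional tropical zodiac dates: Capricorn from December 22 onward; Aquarius starts January 20
January 10 falls within the Capricorn range

Capricorn


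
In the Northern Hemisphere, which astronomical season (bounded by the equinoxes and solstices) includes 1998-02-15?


Date: February 15
Astronomical Winter (approx.; exact equinox/solstice day varies by year): December 21 to March 19
February 15 falls within the Winter window

Winter


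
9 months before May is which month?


May is month 5
5 - 9 = -4; wrap: -4 + 12 = 8

August


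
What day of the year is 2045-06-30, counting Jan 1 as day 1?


Date: June 30, 2045
Days in months 1 through 5: 151
Plus 30 days in June

Day of year: 181


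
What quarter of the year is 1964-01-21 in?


Month: January (month 1)
Q1: Jan-Mar, Q2: Apr-Jun, Q3: Jul-Sep, Q4: Oct-Dec

Q1


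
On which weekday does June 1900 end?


June 1900 has 30 days
Anchor: Jan 1, 1900. With p = 1900 - 1 = 1899: (p + p//4 - p//100 + p//400) mod 7 = (1899 + 474 - 18 + 4) mod 7 = 2359 mod 7 = 0 -> Monday (Mon=0 ... Sun=6)
Days before June (Jan-May): 151; June 1 index = (0 + 151) mod 7 = 4 -> Friday
Last day offset: 30 - 1 = 29 days
Weekday index = (4 + 29) mod 7 = 5

Saturday, June 30


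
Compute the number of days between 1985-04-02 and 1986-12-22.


From 1985-04-02 to 1986-12-22
1985-04-02: days before April = 31 + 28 + 31 = 90 (1985 is not a leap year); day of year = 90 + 2 = 92
1986-12-22: days before December = 31 + 28 + 31 + 30 + 31 + 30 + 31 + 31 + 30 + 31 + 30 = 334 (1986 is not a leap year); day of year = 334 + 22 = 356
Rest of 1985: 365 - 92 = 273
Total = 273 + 356 = 629

629 days


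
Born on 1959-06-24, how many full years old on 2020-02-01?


Birth: 1959-06-24
Reference: 2020-02-01
Year difference: 2020 - 1959 = 61
Birthday not yet reached in 2020, subtract 1

60 years old


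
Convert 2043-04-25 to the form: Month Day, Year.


ISO 2043-04-25 parses as year=2043, month=04, day=25
Month 4 -> April

April 25, 2043


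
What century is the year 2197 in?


Century = (year - 1) // 100 + 1
= (2197 - 1) // 100 + 1
= 2196 // 100 + 1
= 21 + 1

22nd century


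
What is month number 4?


Month 4 of 12

April


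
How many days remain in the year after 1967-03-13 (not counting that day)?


Day of year: 72 of 365
Remaining = 365 - 72

293 days


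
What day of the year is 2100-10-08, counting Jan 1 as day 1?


Date: October 8, 2100
Days in months 1 through 9: 273
Plus 8 days in October

Day of year: 281


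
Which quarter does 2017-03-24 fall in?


Month: March (month 3)
Q1: Jan-Mar, Q2: Apr-Jun, Q3: Jul-Sep, Q4: Oct-Dec

Q1


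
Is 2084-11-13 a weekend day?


Anchor: Jan 1, 2084. With p = 2084 - 1 = 2083: (p + p//4 - p//100 + p//400) mod 7 = (2083 + 520 - 20 + 5) mod 7 = 2588 mod 7 = 5 -> Saturday (Mon=0 ... Sun=6)
Day of year: 318; offset = 317
Weekday index = (5 + 317) mod 7 = 0 -> Monday
Weekend days: Saturday, Sunday

No


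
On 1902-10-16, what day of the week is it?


Date: October 16, 1902
Anchor: Jan 1, 1902. With p = 1902 - 1 = 1901: (p + p//4 - p//100 + p//400) mod 7 = (1901 + 475 - 19 + 4) mod 7 = 2361 mod 7 = 2 -> Wednesday (Mon=0 ... Sun=6)
Days before October (Jan-Sep): 273; offset = 273 + 16 - 1 = 288
Weekday index = (2 + 288) mod 7 = 3

Day of the week: Thursday


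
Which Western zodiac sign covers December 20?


Date: December 20
Conventional tropical zodiac dates: Sagittarius from November 22 onward; Capricorn starts December 22
December 20 falls within the Sagittarius range

Sagittarius


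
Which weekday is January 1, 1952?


Target: January 1, 1952
Anchor: Jan 1, 1952. With p = 1952 - 1 = 1951: (p + p//4 - p//100 + p//400) mod 7 = (1951 + 487 - 19 + 4) mod 7 = 2423 mod 7 = 1 -> Tuesday (Mon=0 ... Sun=6)
Offset from anchor: 0 days
Weekday index = (1 + 0) mod 7 = 1

Tuesday


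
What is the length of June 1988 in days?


June 1988

30 days


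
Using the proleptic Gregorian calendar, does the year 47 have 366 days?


Gregorian leap year rule: divisible by 4, but not by 100, unless also by 400.
47 is not divisible by 4 -> not a leap year

No


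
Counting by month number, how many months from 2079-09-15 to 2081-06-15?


From September 2079 to June 2081
2 years * 12 = 24 months, minus 3 months = 21

21 months


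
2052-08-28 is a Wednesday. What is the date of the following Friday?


Current: Wednesday
Target: Friday
Days ahead: 2

Next Friday: 2052-08-30


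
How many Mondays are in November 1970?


November 1970 has 30 days
Anchor: Jan 1, 1970. With p = 1970 - 1 = 1969: (p + p//4 - p//100 + p//400) mod 7 = (1969 + 492 - 19 + 4) mod 7 = 2446 mod 7 = 3 -> Thursday (Mon=0 ... Sun=6)
Days before November (Jan-Oct): 304; November 1 index = (3 + 304) mod 7 = 6 -> Sunday
First Monday is November 2
Mondays: 2, 9, 16, 23, 30

5 Mondays


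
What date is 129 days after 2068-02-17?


Start: 2068-02-17, add 129 days
February 2068 has 29 days: 29 - 17 = 12 days to February 29 -> 117 left
March 2068 has 31 days -> 86 left
April 2068 has 30 days -> 56 left
May 2068 has 31 days -> 25 left
June 2068: 25 <= 30 -> lands on June 25

Result: 2068-06-25


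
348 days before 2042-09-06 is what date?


Start: 2042-09-06, subtract 348 days
Back 6 days from September 6 reaches August 31, 2042 -> 342 left
August 2042 has 31 days -> back to July 31, 2042 -> 311 left
July 2042 has 31 days -> back to June 30, 2042 -> 280 left
June 2042 has 30 days -> back to May 31, 2042 -> 250 left
May 2042 has 31 days -> back to April 30, 2042 -> 219 left
April 2042 has 30 days -> back to March 31, 2042 -> 189 left
March 2042 has 31 days -> back to February 28, 2042 -> 158 left
February 2042 has 28 days -> back to January 31, 2042 -> 130 left
January 2042 has 31 days -> back to December 31, 2041 -> 99 left
December 2041 has 31 days -> back to November 30, 2041 -> 68 left
November 2041 has 30 days -> back to October 31, 2041 -> 38 left
October 2041 has 31 days -> back to September 30, 2041 -> 7 left
September 2041: 30 - 7 = 23 -> lands on September 23

Result: 2041-09-23


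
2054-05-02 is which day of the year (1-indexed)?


Date: May 2, 2054
Days in months 1 through 4: 120
Plus 2 days in May

Day of year: 122


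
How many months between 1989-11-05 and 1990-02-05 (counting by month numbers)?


From November 1989 to February 1990
1 year * 12 = 12 months, minus 9 months = 3

3 months


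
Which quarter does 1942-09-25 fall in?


Month: September (month 9)
Q1: Jan-Mar, Q2: Apr-Jun, Q3: Jul-Sep, Q4: Oct-Dec

Q3


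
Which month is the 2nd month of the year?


Month 2 of 12

February


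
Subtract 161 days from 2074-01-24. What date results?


Start: 2074-01-24, subtract 161 days
Back 24 days from January 24 reaches December 31, 2073 -> 137 left
December 2073 has 31 days -> back to November 30, 2073 -> 106 left
November 2073 has 30 days -> back to October 31, 2073 -> 76 left
October 2073 has 31 days -> back to September 30, 2073 -> 45 left
September 2073 has 30 days -> back to August 31, 2073 -> 15 left
August 2073: 31 - 15 = 16 -> lands on August 16

Result: 2073-08-16


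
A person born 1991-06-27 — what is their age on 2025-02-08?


Birth: 1991-06-27
Reference: 2025-02-08
Year difference: 2025 - 1991 = 34
Birthday not yet reached in 2025, subtract 1

33 years old


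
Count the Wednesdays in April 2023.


April 2023 has 30 days
Anchor: Jan 1, 2023. With p = 2023 - 1 = 2022: (p + p//4 - p//100 + p//400) mod 7 = (2022 + 505 - 20 + 5) mod 7 = 2512 mod 7 = 6 -> Sunday (Mon=0 ... Sun=6)
Days before April (Jan-Mar): 90; April 1 index = (6 + 90) mod 7 = 5 -> Saturday
First Wednesday is April 5
Wednesdays: 5, 12, 19, 26

4 Wednesdays


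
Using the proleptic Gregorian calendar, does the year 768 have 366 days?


Gregorian leap year rule: divisible by 4, but not by 100, unless also by 400.
768 is divisible by 4 but not 100 -> leap year

Yes


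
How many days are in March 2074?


March 2074

31 days


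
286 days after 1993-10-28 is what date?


Start: 1993-10-28, add 286 days
October 1993 has 31 days: 31 - 28 = 3 days to October 31 -> 283 left
November 1993 has 30 days -> 253 left
December 1993 has 31 days -> 222 left
January 1994 has 31 days -> 191 left
February 1994 has 28 days -> 163 left
March 1994 has 31 days -> 132 left
April 1994 has 30 days -> 102 left
May 1994 has 31 days -> 71 left
June 1994 has 30 days -> 41 left
July 1994 has 31 days -> 10 left
August 1994: 10 <= 31 -> lands on August 10

Result: 1994-08-10


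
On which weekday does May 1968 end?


May 1968 has 31 days
Anchor: Jan 1, 1968. With p = 1968 - 1 = 1967: (p + p//4 - p//100 + p//400) mod 7 = (1967 + 491 - 19 + 4) mod 7 = 2443 mod 7 = 0 -> Monday (Mon=0 ... Sun=6)
Days before May (Jan-Apr): 121; May 1 index = (0 + 121) mod 7 = 2 -> Wednesday
Last day offset: 31 - 1 = 30 days
Weekday index = (2 + 30) mod 7 = 4

Friday, May 31


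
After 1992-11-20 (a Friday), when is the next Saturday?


Current: Friday
Target: Saturday
Days ahead: 1

Next Saturday: 1992-11-21


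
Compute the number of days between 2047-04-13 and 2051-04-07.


From 2047-04-13 to 2051-04-07
2047-04-13: days before April = 31 + 28 + 31 = 90 (2047 is not a leap year); day of year = 90 + 13 = 103
2051-04-07: days before April = 31 + 28 + 31 = 90 (2051 is not a leap year); day of year = 90 + 7 = 97
Rest of 2047: 365 - 103 = 262
Full years 2048 (366), 2049 (365), 2050 (365): 1096
Total = 262 + 1096 + 97 = 1455

1455 days


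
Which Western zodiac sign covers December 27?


Date: December 27
Conventional tropical zodiac dates: Capricorn from December 22 onward; Aquarius starts January 20
December 27 falls within the Capricorn range

Capricorn


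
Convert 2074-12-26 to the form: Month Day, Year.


ISO 2074-12-26 parses as year=2074, month=12, day=26
Month 12 -> December

December 26, 2074


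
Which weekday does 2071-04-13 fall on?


Date: April 13, 2071
Anchor: Jan 1, 2071. With p = 2071 - 1 = 2070: (p + p//4 - p//100 + p//400) mod 7 = (2070 + 517 - 20 + 5) mod 7 = 2572 mod 7 = 3 -> Thursday (Mon=0 ... Sun=6)
Days before April (Jan-Mar): 90; offset = 90 + 13 - 1 = 102
Weekday index = (3 + 102) mod 7 = 0

Day of the week: Monday


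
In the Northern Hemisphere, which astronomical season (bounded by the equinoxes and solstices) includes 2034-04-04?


Date: April 4
Astronomical Spring (approx.; exact equinox/solstice day varies by year): March 20 to June 20
April 4 falls within the Spring window

Spring


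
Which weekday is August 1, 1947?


Target: August 1, 1947
Anchor: Jan 1, 1947. With p = 1947 - 1 = 1946: (p + p//4 - p//100 + p//400) mod 7 = (1946 + 486 - 19 + 4) mod 7 = 2417 mod 7 = 2 -> Wednesday (Mon=0 ... Sun=6)
Days before August (Jan-Jul): 212 days
Weekday index = (2 + 212) mod 7 = 4

Friday


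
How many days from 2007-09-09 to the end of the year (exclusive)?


Day of year: 252 of 365
Remaining = 365 - 252

113 days


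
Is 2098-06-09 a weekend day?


Anchor: Jan 1, 2098. With p = 2098 - 1 = 2097: (p + p//4 - p//100 + p//400) mod 7 = (2097 + 524 - 20 + 5) mod 7 = 2606 mod 7 = 2 -> Wednesday (Mon=0 ... Sun=6)
Day of year: 160; offset = 159
Weekday index = (2 + 159) mod 7 = 0 -> Monday
Weekend days: Saturday, Sunday

No


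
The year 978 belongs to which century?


Century = (year - 1) // 100 + 1
= (978 - 1) // 100 + 1
= 977 // 100 + 1
= 9 + 1

10th century


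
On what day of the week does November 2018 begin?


Target: November 1, 2018
Anchor: Jan 1, 2018. With p = 2018 - 1 = 2017: (p + p//4 - p//100 + p//400) mod 7 = (2017 + 504 - 20 + 5) mod 7 = 2506 mod 7 = 0 -> Monday (Mon=0 ... Sun=6)
Days before November (Jan-Oct): 304 days
Weekday index = (0 + 304) mod 7 = 3

Thursday


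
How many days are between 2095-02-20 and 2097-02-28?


From 2095-02-20 to 2097-02-28
2095-02-20: days before February = 31; day of year = 31 + 20 = 51
2097-02-28: days before February = 31; day of year = 31 + 28 = 59
Rest of 2095: 365 - 51 = 314
Full years 2096 (366): 366
Total = 314 + 366 + 59 = 739

739 days


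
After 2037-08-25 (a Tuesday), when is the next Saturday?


Current: Tuesday
Target: Saturday
Days ahead: 4

Next Saturday: 2037-08-29


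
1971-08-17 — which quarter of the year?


Month: August (month 8)
Q1: Jan-Mar, Q2: Apr-Jun, Q3: Jul-Sep, Q4: Oct-Dec

Q3


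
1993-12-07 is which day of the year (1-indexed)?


Date: December 7, 1993
Days in months 1 through 11: 334
Plus 7 days in December

Day of year: 341


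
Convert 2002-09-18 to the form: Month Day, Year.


ISO 2002-09-18 parses as year=2002, month=09, day=18
Month 9 -> September

September 18, 2002


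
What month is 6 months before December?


December is month 12
12 - 6 = 6

June


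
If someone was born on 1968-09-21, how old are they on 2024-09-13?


Birth: 1968-09-21
Reference: 2024-09-13
Year difference: 2024 - 1968 = 56
Birthday not yet reached in 2024, subtract 1

55 years old


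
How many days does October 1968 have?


October 1968

31 days


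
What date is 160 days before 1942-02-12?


Start: 1942-02-12, subtract 160 days
Back 12 days from February 12 reaches January 31, 1942 -> 148 left
January 1942 has 31 days -> back to December 31, 1941 -> 117 left
December 1941 has 31 days -> back to November 30, 1941 -> 86 left
November 1941 has 30 days -> back to October 31, 1941 -> 56 left
October 1941 has 31 days -> back to September 30, 1941 -> 25 left
September 1941: 30 - 25 = 5 -> lands on September 5

Result: 1941-09-05


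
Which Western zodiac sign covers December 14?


Date: December 14
Conventional tropical zodiac dates: Sagittarius from November 22 onward; Capricorn starts December 22
December 14 falls within the Sagittarius range

Sagittarius


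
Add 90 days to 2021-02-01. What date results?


Start: 2021-02-01, add 90 days
February 2021 has 28 days: 28 - 1 = 27 days to February 28 -> 63 left
March 2021 has 31 days -> 32 left
April 2021 has 30 days -> 2 left
May 2021: 2 <= 31 -> lands on May 2

Result: 2021-05-02


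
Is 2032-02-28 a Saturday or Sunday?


Anchor: Jan 1, 2032. With p = 2032 - 1 = 2031: (p + p//4 - p//100 + p//400) mod 7 = (2031 + 507 - 20 + 5) mod 7 = 2523 mod 7 = 3 -> Thursday (Mon=0 ... Sun=6)
Day of year: 59; offset = 58
Weekday index = (3 + 58) mod 7 = 5 -> Saturday
Weekend days: Saturday, Sunday

Yes


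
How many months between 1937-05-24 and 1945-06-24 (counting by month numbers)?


From May 1937 to June 1945
8 years * 12 = 96 months, plus 1 month = 97

97 months


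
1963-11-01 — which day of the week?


Date: November 1, 1963
Anchor: Jan 1, 1963. With p = 1963 - 1 = 1962: (p + p//4 - p//100 + p//400) mod 7 = (1962 + 490 - 19 + 4) mod 7 = 2437 mod 7 = 1 -> Tuesday (Mon=0 ... Sun=6)
Days before November (Jan-Oct): 304; offset = 304 + 1 - 1 = 304
Weekday index = (1 + 304) mod 7 = 4

Day of the week: Friday


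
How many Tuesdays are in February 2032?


February 2032 has 29 days
Anchor: Jan 1, 2032. With p = 2032 - 1 = 2031: (p + p//4 - p//100 + p//400) mod 7 = (2031 + 507 - 20 + 5) mod 7 = 2523 mod 7 = 3 -> Thursday (Mon=0 ... Sun=6)
Days before February (Jan): 31; February 1 index = (3 + 31) mod 7 = 6 -> Sunday
First Tuesday is February 3
Tuesdays: 3, 10, 17, 24

4 Tuesdays


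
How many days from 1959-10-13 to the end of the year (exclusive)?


Day of year: 286 of 365
Remaining = 365 - 286

79 days


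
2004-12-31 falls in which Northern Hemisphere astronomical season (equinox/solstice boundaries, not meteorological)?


Date: December 31
Astronomical Winter (approx.; exact equinox/solstice day varies by year): December 21 to March 19
December 31 falls within the Winter window

Winter


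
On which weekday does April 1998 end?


April 1998 has 30 days
Anchor: Jan 1, 1998. With p = 1998 - 1 = 1997: (p + p//4 - p//100 + p//400) mod 7 = (1997 + 499 - 19 + 4) mod 7 = 2481 mod 7 = 3 -> Thursday (Mon=0 ... Sun=6)
Days before April (Jan-Mar): 90; April 1 index = (3 + 90) mod 7 = 2 -> Wednesday
Last day offset: 30 - 1 = 29 days
Weekday index = (2 + 29) mod 7 = 3

Thursday, April 30


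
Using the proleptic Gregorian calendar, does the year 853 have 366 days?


Gregorian leap year rule: divisible by 4, but not by 100, unless also by 400.
853 is not divisible by 4 -> not a leap year

No


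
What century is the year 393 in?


Century = (year - 1) // 100 + 1
= (393 - 1) // 100 + 1
= 392 // 100 + 1
= 3 + 1

4th century


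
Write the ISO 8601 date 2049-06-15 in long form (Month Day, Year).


ISO 2049-06-15 parses as year=2049, month=06, day=15
Month 6 -> June

June 15, 2049


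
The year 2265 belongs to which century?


Century = (year - 1) // 100 + 1
= (2265 - 1) // 100 + 1
= 2264 // 100 + 1
= 22 + 1

23rd century


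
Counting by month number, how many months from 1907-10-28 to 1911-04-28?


From October 1907 to April 1911
4 years * 12 = 48 months, minus 6 months = 42

42 months


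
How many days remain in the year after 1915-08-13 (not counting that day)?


Day of year: 225 of 365
Remaining = 365 - 225

140 days


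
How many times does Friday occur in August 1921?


August 1921 has 31 days
Anchor: Jan 1, 1921. With p = 1921 - 1 = 1920: (p + p//4 - p//100 + p//400) mod 7 = (1920 + 480 - 19 + 4) mod 7 = 2385 mod 7 = 5 -> Saturday (Mon=0 ... Sun=6)
Days before August (Jan-Jul): 212; August 1 index = (5 + 212) mod 7 = 0 -> Monday
First Friday is August 5
Fridays: 5, 12, 19, 26

4 Fridays


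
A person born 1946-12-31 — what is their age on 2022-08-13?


Birth: 1946-12-31
Reference: 2022-08-13
Year difference: 2022 - 1946 = 76
Birthday not yet reached in 2022, subtract 1

75 years old


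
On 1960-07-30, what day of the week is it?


Date: July 30, 1960
Anchor: Jan 1, 1960. With p = 1960 - 1 = 1959: (p + p//4 - p//100 + p//400) mod 7 = (1959 + 489 - 19 + 4) mod 7 = 2433 mod 7 = 4 -> Friday (Mon=0 ... Sun=6)
Days before July (Jan-Jun): 182; offset = 182 + 30 - 1 = 211
Weekday index = (4 + 211) mod 7 = 5

Day of the week: Saturday


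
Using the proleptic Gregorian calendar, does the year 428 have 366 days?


Gregorian leap year rule: divisible by 4, but not by 100, unless also by 400.
428 is divisible by 4 but not 100 -> leap year

Yes


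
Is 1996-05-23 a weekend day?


Anchor: Jan 1, 1996. With p = 1996 - 1 = 1995: (p + p//4 - p//100 + p//400) mod 7 = (1995 + 498 - 19 + 4) mod 7 = 2478 mod 7 = 0 -> Monday (Mon=0 ... Sun=6)
Day of year: 144; offset = 143
Weekday index = (0 + 143) mod 7 = 3 -> Thursday
Weekend days: Saturday, Sunday

No


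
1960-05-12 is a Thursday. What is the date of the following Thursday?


Current: Thursday
Target: Thursday
Days ahead: 7

Next Thursday: 1960-05-19


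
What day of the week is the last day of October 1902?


October 1902 has 31 days
Anchor: Jan 1, 1902. With p = 1902 - 1 = 1901: (p + p//4 - p//100 + p//400) mod 7 = (1901 + 475 - 19 + 4) mod 7 = 2361 mod 7 = 2 -> Wednesday (Mon=0 ... Sun=6)
Days before October (Jan-Sep): 273; October 1 index = (2 + 273) mod 7 = 2 -> Wednesday
Last day offset: 31 - 1 = 30 days
Weekday index = (2 + 30) mod 7 = 4

Friday, October 31


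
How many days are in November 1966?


November 1966

30 days


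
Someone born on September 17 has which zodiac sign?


Date: September 17
Conventional tropical zodiac dates: Virgo from August 23 onward; Libra starts September 23
September 17 falls within the Virgo range

Virgo


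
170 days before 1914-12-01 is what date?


Start: 1914-12-01, subtract 170 days
Back 1 day from December 1 reaches November 30, 1914 -> 169 left
November 1914 has 30 days -> back to October 31, 1914 -> 139 left
October 1914 has 31 days -> back to September 30, 1914 -> 108 left
September 1914 has 30 days -> back to August 31, 1914 -> 78 left
August 1914 has 31 days -> back to July 31, 1914 -> 47 left
July 1914 has 31 days -> back to June 30, 1914 -> 16 left
June 1914: 30 - 16 = 14 -> lands on June 14

Result: 1914-06-14


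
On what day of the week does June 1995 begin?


Target: June 1, 1995
Anchor: Jan 1, 1995. With p = 1995 - 1 = 1994: (p + p//4 - p//100 + p//400) mod 7 = (1994 + 498 - 19 + 4) mod 7 = 2477 mod 7 = 6 -> Sunday (Mon=0 ... Sun=6)
Days before June (Jan-May): 151 days
Weekday index = (6 + 151) mod 7 = 3

Thursday


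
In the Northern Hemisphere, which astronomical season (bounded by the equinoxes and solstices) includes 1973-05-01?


Date: May 1
Astronomical Spring (approx.; exact equinox/solstice day varies by year): March 20 to June 20
May 1 falls within the Spring window

Spring


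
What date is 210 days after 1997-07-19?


Start: 1997-07-19, add 210 days
July 1997 has 31 days: 31 - 19 = 12 days to July 31 -> 198 left
August 1997 has 31 days -> 167 left
September 1997 has 30 days -> 137 left
October 1997 has 31 days -> 106 left
November 1997 has 30 days -> 76 left
December 1997 has 31 days -> 45 left
January 1998 has 31 days -> 14 left
February 1998: 14 <= 28 -> lands on February 14

Result: 1998-02-14


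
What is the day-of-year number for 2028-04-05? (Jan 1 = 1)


Date: April 5, 2028
Days in months 1 through 3: 91
Plus 5 days in April

Day of year: 96


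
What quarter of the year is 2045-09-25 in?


Month: September (month 9)
Q1: Jan-Mar, Q2: Apr-Jun, Q3: Jul-Sep, Q4: Oct-Dec

Q3


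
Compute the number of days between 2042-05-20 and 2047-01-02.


From 2042-05-20 to 2047-01-02
2042-05-20: days before May = 31 + 28 + 31 + 30 = 120 (2042 is not a leap year); day of year = 120 + 20 = 140
2047-01-02: day of year = 2
Rest of 2042: 365 - 140 = 225
Full years 2043 (365), 2044 (366), 2045 (365), 2046 (365): 1461
Total = 225 + 1461 + 2 = 1688

1688 days


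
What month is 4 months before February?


February is month 2
2 - 4 = -2; wrap: -2 + 12 = 10

October


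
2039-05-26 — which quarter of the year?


Month: May (month 5)
Q1: Jan-Mar, Q2: Apr-Jun, Q3: Jul-Sep, Q4: Oct-Dec

Q2


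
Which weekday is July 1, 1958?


Target: July 1, 1958
Anchor: Jan 1, 1958. With p = 1958 - 1 = 1957: (p + p//4 - p//100 + p//400) mod 7 = (1957 + 489 - 19 + 4) mod 7 = 2431 mod 7 = 2 -> Wednesday (Mon=0 ... Sun=6)
Days before July (Jan-Jun): 181 days
Weekday index = (2 + 181) mod 7 = 1

Tuesday


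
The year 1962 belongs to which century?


Century = (year - 1) // 100 + 1
= (1962 - 1) // 100 + 1
= 1961 // 100 + 1
= 19 + 1

20th century


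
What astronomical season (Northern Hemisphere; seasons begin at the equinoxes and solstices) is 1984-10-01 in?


Date: October 1
Astronomical Autumn (approx.; exact equinox/solstice day varies by year): September 22 to December 20
October 1 falls within the Autumn window

Autumn


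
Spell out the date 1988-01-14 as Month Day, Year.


ISO 1988-01-14 parses as year=1988, month=01, day=14
Month 1 -> January

January 14, 1988


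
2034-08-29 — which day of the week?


Date: August 29, 2034
Anchor: Jan 1, 2034. With p = 2034 - 1 = 2033: (p + p//4 - p//100 + p//400) mod 7 = (2033 + 508 - 20 + 5) mod 7 = 2526 mod 7 = 6 -> Sunday (Mon=0 ... Sun=6)
Days before August (Jan-Jul): 212; offset = 212 + 29 - 1 = 240
Weekday index = (6 + 240) mod 7 = 1

Day of the week: Tuesday


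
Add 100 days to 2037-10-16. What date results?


Start: 2037-10-16, add 100 days
October 2037 has 31 days: 31 - 16 = 15 days to October 31 -> 85 left
November 2037 has 30 days -> 55 left
December 2037 has 31 days -> 24 left
January 2038: 24 <= 31 -> lands on January 24

Result: 2038-01-24


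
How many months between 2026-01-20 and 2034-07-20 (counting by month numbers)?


From January 2026 to July 2034
8 years * 12 = 96 months, plus 6 months = 102

102 months


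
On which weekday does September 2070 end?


September 2070 has 30 days
Anchor: Jan 1, 2070. With p = 2070 - 1 = 2069: (p + p//4 - p//100 + p//400) mod 7 = (2069 + 517 - 20 + 5) mod 7 = 2571 mod 7 = 2 -> Wednesday (Mon=0 ... Sun=6)
Days before September (Jan-Aug): 243; September 1 index = (2 + 243) mod 7 = 0 -> Monday
Last day offset: 30 - 1 = 29 days
Weekday index = (0 + 29) mod 7 = 1

Tuesday, September 30


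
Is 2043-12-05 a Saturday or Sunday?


Anchor: Jan 1, 2043. With p = 2043 - 1 = 2042: (p + p//4 - p//100 + p//400) mod 7 = (2042 + 510 - 20 + 5) mod 7 = 2537 mod 7 = 3 -> Thursday (Mon=0 ... Sun=6)
Day of year: 339; offset = 338
Weekday index = (3 + 338) mod 7 = 5 -> Saturday
Weekend days: Saturday, Sunday

Yes


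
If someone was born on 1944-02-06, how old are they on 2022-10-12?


Birth: 1944-02-06
Reference: 2022-10-12
Year difference: 2022 - 1944 = 78

78 years old


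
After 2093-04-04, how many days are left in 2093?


Day of year: 94 of 365
Remaining = 365 - 94

271 days


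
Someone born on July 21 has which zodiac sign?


Date: July 21
Conventional tropical zodiac dates: Cancer from June 21 onward; Leo starts July 23
July 21 falls within the Cancer range

Cancer


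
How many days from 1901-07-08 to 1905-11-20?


From 1901-07-08 to 1905-11-20
1901-07-08: days before July = 31 + 28 + 31 + 30 + 31 + 30 = 181 (1901 is not a leap year); day of year = 181 + 8 = 189
1905-11-20: days before November = 31 + 28 + 31 + 30 + 31 + 30 + 31 + 31 + 30 + 31 = 304 (1905 is not a leap year); day of year = 304 + 20 = 324
Rest of 1901: 365 - 189 = 176
Full years 1902 (365), 1903 (365), 1904 (366): 1096
Total = 176 + 1096 + 324 = 1596

1596 days


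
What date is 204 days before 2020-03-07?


Start: 2020-03-07, subtract 204 days
Back 7 days from March 7 reaches February 29, 2020 -> 197 left
February 2020 has 29 days -> back to January 31, 2020 -> 168 left
January 2020 has 31 days -> back to December 31, 2019 -> 137 left
December 2019 has 31 days -> back to November 30, 2019 -> 106 left
November 2019 has 30 days -> back to October 31, 2019 -> 76 left
October 2019 has 31 days -> back to September 30, 2019 -> 45 left
September 2019 has 30 days -> back to August 31, 2019 -> 15 left
August 2019: 31 - 15 = 16 -> lands on August 16

Result: 2019-08-16


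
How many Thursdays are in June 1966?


June 1966 has 30 days
Anchor: Jan 1, 1966. With p = 1966 - 1 = 1965: (p + p//4 - p//100 + p//400) mod 7 = (1965 + 491 - 19 + 4) mod 7 = 2441 mod 7 = 5 -> Saturday (Mon=0 ... Sun=6)
Days before June (Jan-May): 151; June 1 index = (5 + 151) mod 7 = 2 -> Wednesday
First Thursday is June 2
Thursdays: 2, 9, 16, 23, 30

5 Thursdays


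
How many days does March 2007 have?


March 2007

31 days


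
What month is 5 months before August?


August is month 8
8 - 5 = 3

March


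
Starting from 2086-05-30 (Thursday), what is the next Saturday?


Current: Thursday
Target: Saturday
Days ahead: 2

Next Saturday: 2086-06-01


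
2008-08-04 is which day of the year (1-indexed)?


Date: August 4, 2008
Days in months 1 through 7: 213
Plus 4 days in August

Day of year: 217


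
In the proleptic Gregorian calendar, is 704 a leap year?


Gregorian leap year rule: divisible by 4, but not by 100, unless also by 400.
704 is divisible by 4 but not 100 -> leap year

Yes


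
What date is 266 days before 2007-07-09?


Start: 2007-07-09, subtract 266 days
Back 9 days from July 9 reaches June 30, 2007 -> 257 left
June 2007 has 30 days -> back to May 31, 2007 -> 227 left
May 2007 has 31 days -> back to April 30, 2007 -> 196 left
April 2007 has 30 days -> back to March 31, 2007 -> 166 left
March 2007 has 31 days -> back to February 28, 2007 -> 135 left
February 2007 has 28 days -> back to January 31, 2007 -> 107 left
January 2007 has 31 days -> back to December 31, 2006 -> 76 left
December 2006 has 31 days -> back to November 30, 2006 -> 45 left
November 2006 has 30 days -> back to October 31, 2006 -> 15 left
October 2006: 31 - 15 = 16 -> lands on October 16

Result: 2006-10-16


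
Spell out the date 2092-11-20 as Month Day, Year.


ISO 2092-11-20 parses as year=2092, month=11, day=20
Month 11 -> November

November 20, 2092


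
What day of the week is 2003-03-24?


Date: March 24, 2003
Anchor: Jan 1, 2003. With p = 2003 - 1 = 2002: (p + p//4 - p//100 + p//400) mod 7 = (2002 + 500 - 20 + 5) mod 7 = 2487 mod 7 = 2 -> Wednesday (Mon=0 ... Sun=6)
Days before March (Jan-Feb): 59; offset = 59 + 24 - 1 = 82
Weekday index = (2 + 82) mod 7 = 0

Day of the week: Monday


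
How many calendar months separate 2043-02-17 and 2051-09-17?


From February 2043 to September 2051
8 years * 12 = 96 months, plus 7 months = 103

103 months


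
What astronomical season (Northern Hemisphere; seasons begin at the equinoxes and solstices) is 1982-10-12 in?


Date: October 12
Astronomical Autumn (approx.; exact equinox/solstice day varies by year): September 22 to December 20
October 12 falls within the Autumn window

Autumn


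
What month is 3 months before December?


December is month 12
12 - 3 = 9

September


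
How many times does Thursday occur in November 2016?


November 2016 has 30 days
Anchor: Jan 1, 2016. With p = 2016 - 1 = 2015: (p + p//4 - p//100 + p//400) mod 7 = (2015 + 503 - 20 + 5) mod 7 = 2503 mod 7 = 4 -> Friday (Mon=0 ... Sun=6)
Days before November (Jan-Oct): 305; November 1 index = (4 + 305) mod 7 = 1 -> Tuesday
First Thursday is November 3
Thursdays: 3, 10, 17, 24

4 Thursdays


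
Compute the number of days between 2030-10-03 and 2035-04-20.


From 2030-10-03 to 2035-04-20
2030-10-03: days before October = 31 + 28 + 31 + 30 + 31 + 30 + 31 + 31 + 30 = 273 (2030 is not a leap year); day of year = 273 + 3 = 276
2035-04-20: days before April = 31 + 28 + 31 = 90 (2035 is not a leap year); day of year = 90 + 20 = 110
Rest of 2030: 365 - 276 = 89
Full years 2031 (365), 2032 (366), 2033 (365), 2034 (365): 1461
Total = 89 + 1461 + 110 = 1660

1660 days


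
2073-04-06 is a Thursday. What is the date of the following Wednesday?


Current: Thursday
Target: Wednesday
Days ahead: 6

Next Wednesday: 2073-04-12


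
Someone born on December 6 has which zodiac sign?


Date: December 6
Conventional tropical zodiac dates: Sagittarius from November 22 onward; Capricorn starts December 22
December 6 falls within the Sagittarius range

Sagittarius


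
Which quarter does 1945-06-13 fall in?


Month: June (month 6)
Q1: Jan-Mar, Q2: Apr-Jun, Q3: Jul-Sep, Q4: Oct-Dec

Q2


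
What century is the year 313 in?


Century = (year - 1) // 100 + 1
= (313 - 1) // 100 + 1
= 312 // 100 + 1
= 3 + 1

4th century


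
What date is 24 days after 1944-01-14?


Start: 1944-01-14, add 24 days
January 1944 has 31 days: 31 - 14 = 17 days to January 31 -> 7 left
February 1944: 7 <= 29 -> lands on February 7

Result: 1944-02-07


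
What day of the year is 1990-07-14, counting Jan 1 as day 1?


Date: July 14, 1990
Days in months 1 through 6: 181
Plus 14 days in July

Day of year: 195


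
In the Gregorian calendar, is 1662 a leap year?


Gregorian leap year rule: divisible by 4, but not by 100, unless also by 400.
1662 is not divisible by 4 -> not a leap year

No


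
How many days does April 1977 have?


April 1977

30 days


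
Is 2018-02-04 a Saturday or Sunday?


Anchor: Jan 1, 2018. With p = 2018 - 1 = 2017: (p + p//4 - p//100 + p//400) mod 7 = (2017 + 504 - 20 + 5) mod 7 = 2506 mod 7 = 0 -> Monday (Mon=0 ... Sun=6)
Day of year: 35; offset = 34
Weekday index = (0 + 34) mod 7 = 6 -> Sunday
Weekend days: Saturday, Sunday

Yes


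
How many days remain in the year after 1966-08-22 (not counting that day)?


Day of year: 234 of 365
Remaining = 365 - 234

131 days


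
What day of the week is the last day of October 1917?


October 1917 has 31 days
Anchor: Jan 1, 1917. With p = 1917 - 1 = 1916: (p + p//4 - p//100 + p//400) mod 7 = (1916 + 479 - 19 + 4) mod 7 = 2380 mod 7 = 0 -> Monday (Mon=0 ... Sun=6)
Days before October (Jan-Sep): 273; October 1 index = (0 + 273) mod 7 = 0 -> Monday
Last day offset: 31 - 1 = 30 days
Weekday index = (0 + 30) mod 7 = 2

Wednesday, October 31


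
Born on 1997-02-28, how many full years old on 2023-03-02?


Birth: 1997-02-28
Reference: 2023-03-02
Year difference: 2023 - 1997 = 26

26 years old


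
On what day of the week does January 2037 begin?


Target: January 1, 2037
Anchor: Jan 1, 2037. With p = 2037 - 1 = 2036: (p + p//4 - p//100 + p//400) mod 7 = (2036 + 509 - 20 + 5) mod 7 = 2530 mod 7 = 3 -> Thursday (Mon=0 ... Sun=6)
Offset from anchor: 0 days
Weekday index = (3 + 0) mod 7 = 3

Thursday


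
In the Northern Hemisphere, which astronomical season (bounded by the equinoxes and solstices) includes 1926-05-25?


Date: May 25
Astronomical Spring (approx.; exact equinox/solstice day varies by year): March 20 to June 20
May 25 falls within the Spring window

Spring


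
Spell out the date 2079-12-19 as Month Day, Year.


ISO 2079-12-19 parses as year=2079, month=12, day=19
Month 12 -> December

December 19, 2079


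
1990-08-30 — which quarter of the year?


Month: August (month 8)
Q1: Jan-Mar, Q2: Apr-Jun, Q3: Jul-Sep, Q4: Oct-Dec

Q3


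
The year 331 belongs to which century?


Century = (year - 1) // 100 + 1
= (331 - 1) // 100 + 1
= 330 // 100 + 1
= 3 + 1

4th century


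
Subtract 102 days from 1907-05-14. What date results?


Start: 1907-05-14, subtract 102 days
Back 14 days from May 14 reaches April 30, 1907 -> 88 left
April 1907 has 30 days -> back to March 31, 1907 -> 58 left
March 1907 has 31 days -> back to February 28, 1907 -> 27 left
February 1907: 28 - 27 = 1 -> lands on February 1

Result: 1907-02-01


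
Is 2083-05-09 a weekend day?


Anchor: Jan 1, 2083. With p = 2083 - 1 = 2082: (p + p//4 - p//100 + p//400) mod 7 = (2082 + 520 - 20 + 5) mod 7 = 2587 mod 7 = 4 -> Friday (Mon=0 ... Sun=6)
Day of year: 129; offset = 128
Weekday index = (4 + 128) mod 7 = 6 -> Sunday
Weekend days: Saturday, Sunday

Yes


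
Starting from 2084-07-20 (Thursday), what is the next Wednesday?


Current: Thursday
Target: Wednesday
Days ahead: 6

Next Wednesday: 2084-07-26


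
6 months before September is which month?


September is month 9
9 - 6 = 3

March


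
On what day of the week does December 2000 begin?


Target: December 1, 2000
Anchor: Jan 1, 2000. With p = 2000 - 1 = 1999: (p + p//4 - p//100 + p//400) mod 7 = (1999 + 499 - 19 + 4) mod 7 = 2483 mod 7 = 5 -> Saturday (Mon=0 ... Sun=6)
Days before December (Jan-Nov): 335 days
Weekday index = (5 + 335) mod 7 = 4

Friday


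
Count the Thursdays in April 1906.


April 1906 has 30 days
Anchor: Jan 1, 1906. With p = 1906 - 1 = 1905: (p + p//4 - p//100 + p//400) mod 7 = (1905 + 476 - 19 + 4) mod 7 = 2366 mod 7 = 0 -> Monday (Mon=0 ... Sun=6)
Days before April (Jan-Mar): 90; April 1 index = (0 + 90) mod 7 = 6 -> Sunday
First Thursday is April 5
Thursdays: 5, 12, 19, 26

4 Thursdays


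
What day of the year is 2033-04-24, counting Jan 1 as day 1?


Date: April 24, 2033
Days in months 1 through 3: 90
Plus 24 days in April

Day of year: 114
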